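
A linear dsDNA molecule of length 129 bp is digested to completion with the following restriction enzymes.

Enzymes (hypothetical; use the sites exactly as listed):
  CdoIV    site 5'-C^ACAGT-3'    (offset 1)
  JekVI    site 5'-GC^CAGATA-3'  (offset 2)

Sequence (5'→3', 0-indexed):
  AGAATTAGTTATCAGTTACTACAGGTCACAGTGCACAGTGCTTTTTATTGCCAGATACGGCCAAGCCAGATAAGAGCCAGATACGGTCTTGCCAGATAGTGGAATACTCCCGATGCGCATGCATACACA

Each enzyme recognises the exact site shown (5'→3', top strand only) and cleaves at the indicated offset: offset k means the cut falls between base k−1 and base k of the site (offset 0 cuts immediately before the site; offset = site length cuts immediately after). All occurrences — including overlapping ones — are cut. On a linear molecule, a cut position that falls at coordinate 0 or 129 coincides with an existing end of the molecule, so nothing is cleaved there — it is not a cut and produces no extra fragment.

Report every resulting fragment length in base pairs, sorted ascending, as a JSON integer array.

Per-enzyme occurrences:
  CdoIV (CACAGT, off=1): starts [26, 33] → cuts [27, 34]
  JekVI (GCCAGATA, off=2): starts [49, 64, 75, 90] → cuts [51, 66, 77, 92]

All cut coordinates (distinct, sorted): [27, 34, 51, 66, 77, 92]

Fragment lengths:
  [0,27): 27 bp
  [27,34): 7 bp
  [34,51): 17 bp
  [51,66): 15 bp
  [66,77): 11 bp
  [77,92): 15 bp
  [92,129): 37 bp

[7,11,15,15,17,27,37]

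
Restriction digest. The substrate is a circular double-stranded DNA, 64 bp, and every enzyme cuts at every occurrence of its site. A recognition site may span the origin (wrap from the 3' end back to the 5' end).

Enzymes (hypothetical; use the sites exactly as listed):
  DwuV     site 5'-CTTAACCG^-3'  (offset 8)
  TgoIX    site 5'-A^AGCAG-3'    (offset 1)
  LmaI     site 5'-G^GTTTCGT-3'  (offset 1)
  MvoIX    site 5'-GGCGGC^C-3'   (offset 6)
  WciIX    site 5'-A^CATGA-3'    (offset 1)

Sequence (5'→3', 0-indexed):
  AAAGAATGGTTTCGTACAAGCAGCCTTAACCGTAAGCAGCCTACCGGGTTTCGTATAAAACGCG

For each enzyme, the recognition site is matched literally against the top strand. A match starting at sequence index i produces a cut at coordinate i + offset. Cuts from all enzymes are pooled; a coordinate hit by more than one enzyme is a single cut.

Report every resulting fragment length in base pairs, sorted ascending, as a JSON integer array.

Scan for sites:
  DwuV (CTTAACCG, off=8): starts [24] → cuts [32]
  TgoIX (AAGCAG, off=1): starts [17, 33] → cuts [18, 34]
  LmaI (GGTTTCGT, off=1): starts [7, 46] → cuts [8, 47]
  MvoIX (GGCGGCC, off=6): no sites
  WciIX (ACATGA, off=1): no sites

All cut coordinates (distinct, sorted): [8, 18, 32, 34, 47]

Fragment lengths:
  8→18: 10 bp
  18→32: 14 bp
  32→34: 2 bp
  34→47: 13 bp
  47→8 (wrap): 64-47+8 = 25 bp

[2,10,13,14,25]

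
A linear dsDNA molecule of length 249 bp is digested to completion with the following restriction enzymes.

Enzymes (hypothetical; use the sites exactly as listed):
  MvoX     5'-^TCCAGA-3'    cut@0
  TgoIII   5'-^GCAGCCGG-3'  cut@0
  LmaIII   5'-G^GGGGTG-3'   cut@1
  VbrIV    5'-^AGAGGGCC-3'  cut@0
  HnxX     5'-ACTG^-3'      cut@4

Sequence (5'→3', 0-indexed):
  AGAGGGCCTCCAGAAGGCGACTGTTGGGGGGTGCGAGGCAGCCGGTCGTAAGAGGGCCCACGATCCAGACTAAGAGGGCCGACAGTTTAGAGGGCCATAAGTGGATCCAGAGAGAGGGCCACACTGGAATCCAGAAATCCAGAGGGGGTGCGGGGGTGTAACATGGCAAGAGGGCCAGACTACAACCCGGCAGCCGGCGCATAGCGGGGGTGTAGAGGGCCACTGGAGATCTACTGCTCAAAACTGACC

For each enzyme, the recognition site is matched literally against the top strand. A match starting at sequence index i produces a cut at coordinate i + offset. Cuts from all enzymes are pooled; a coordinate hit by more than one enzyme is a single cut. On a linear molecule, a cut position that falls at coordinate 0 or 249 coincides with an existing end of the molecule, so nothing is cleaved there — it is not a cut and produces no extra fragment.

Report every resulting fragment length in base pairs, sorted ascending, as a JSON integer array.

[3,3,4,7,7,7,8,8,8,9,10,10,11,12,13,13,14,15,16,16,17,17,21]

Per-enzyme occurrences:
  MvoX (TCCAGA, off=0): starts [8, 63, 105, 129, 137] → cuts [8, 63, 105, 129, 137]
  TgoIII (GCAGCCGG, off=0): starts [37, 189] → cuts [37, 189]
  LmaIII (GGGGGTG, off=1): starts [26, 143, 151, 205] → cuts [27, 144, 152, 206]
  VbrIV (AGAGGGCC, off=0): starts [0, 50, 72, 88, 112, 168, 213] → cuts [50, 72, 88, 112, 168, 213] (position 0 is a terminus of the linear molecule — no cut)
  HnxX (ACTG, off=4): starts [19, 122, 221, 232, 242] → cuts [23, 126, 225, 236, 246]

Pooled cuts: [8, 23, 27, 37, 50, 63, 72, 88, 105, 112, 126, 129, 137, 144, 152, 168, 189, 206, 213, 225, 236, 246]

Fragments:
  [0,8): 8 bp
  [8,23): 15 bp
  [23,27): 4 bp
  [27,37): 10 bp
  [37,50): 13 bp
  [50,63): 13 bp
  [63,72): 9 bp
  [72,88): 16 bp
  [88,105): 17 bp
  [105,112): 7 bp
  [112,126): 14 bp
  [126,129): 3 bp
  [129,137): 8 bp
  [137,144): 7 bp
  [144,152): 8 bp
  [152,168): 16 bp
  [168,189): 21 bp
  [189,206): 17 bp
  [206,213): 7 bp
  [213,225): 12 bp
  [225,236): 11 bp
  [236,246): 10 bp
  [246,249): 3 bp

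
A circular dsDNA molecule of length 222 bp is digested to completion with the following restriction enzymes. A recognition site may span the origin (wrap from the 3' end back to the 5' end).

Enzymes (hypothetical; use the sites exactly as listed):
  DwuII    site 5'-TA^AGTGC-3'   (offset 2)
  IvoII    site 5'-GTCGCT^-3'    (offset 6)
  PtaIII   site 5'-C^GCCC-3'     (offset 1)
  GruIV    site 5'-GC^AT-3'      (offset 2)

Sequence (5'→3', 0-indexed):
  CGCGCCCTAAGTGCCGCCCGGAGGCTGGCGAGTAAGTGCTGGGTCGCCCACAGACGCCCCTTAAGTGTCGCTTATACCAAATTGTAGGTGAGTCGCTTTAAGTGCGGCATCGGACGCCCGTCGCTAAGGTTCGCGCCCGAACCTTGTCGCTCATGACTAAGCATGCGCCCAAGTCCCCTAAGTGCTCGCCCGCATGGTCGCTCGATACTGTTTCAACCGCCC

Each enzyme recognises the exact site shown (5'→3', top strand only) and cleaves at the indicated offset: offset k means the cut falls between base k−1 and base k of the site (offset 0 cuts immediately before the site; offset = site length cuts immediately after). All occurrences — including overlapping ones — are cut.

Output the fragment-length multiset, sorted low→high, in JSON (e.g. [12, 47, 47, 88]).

Per-enzyme occurrences:
  DwuII TAAGTGC/2: at [7, 32, 98, 178] ⇒ [9, 34, 100, 180]
  IvoII GTCGCT/6: at [66, 91, 119, 145, 196] ⇒ [72, 97, 125, 151, 202]
  PtaIII CGCCC/1: at [2, 14, 44, 54, 114, 133, 165, 186, 217] ⇒ [3, 15, 45, 55, 115, 134, 166, 187, 218]
  GruIV GCAT/2: at [106, 160, 191] ⇒ [108, 162, 193]

Pooled cuts: [3, 9, 15, 34, 45, 55, 72, 97, 100, 108, 115, 125, 134, 151, 162, 166, 180, 187, 193, 202, 218]

Fragment lengths:
  3→9: 6 bp
  9→15: 6 bp
  15→34: 19 bp
  34→45: 11 bp
  45→55: 10 bp
  55→72: 17 bp
  72→97: 25 bp
  97→100: 3 bp
  100→108: 8 bp
  108→115: 7 bp
  115→125: 10 bp
  125→134: 9 bp
  134→151: 17 bp
  151→162: 11 bp
  162→166: 4 bp
  166→180: 14 bp
  180→187: 7 bp
  187→193: 6 bp
  193→202: 9 bp
  202→218: 16 bp
  218→3 (wrap): 222-218+3 = 7 bp

[3,4,6,6,6,7,7,7,8,9,9,10,10,11,11,14,16,17,17,19,25]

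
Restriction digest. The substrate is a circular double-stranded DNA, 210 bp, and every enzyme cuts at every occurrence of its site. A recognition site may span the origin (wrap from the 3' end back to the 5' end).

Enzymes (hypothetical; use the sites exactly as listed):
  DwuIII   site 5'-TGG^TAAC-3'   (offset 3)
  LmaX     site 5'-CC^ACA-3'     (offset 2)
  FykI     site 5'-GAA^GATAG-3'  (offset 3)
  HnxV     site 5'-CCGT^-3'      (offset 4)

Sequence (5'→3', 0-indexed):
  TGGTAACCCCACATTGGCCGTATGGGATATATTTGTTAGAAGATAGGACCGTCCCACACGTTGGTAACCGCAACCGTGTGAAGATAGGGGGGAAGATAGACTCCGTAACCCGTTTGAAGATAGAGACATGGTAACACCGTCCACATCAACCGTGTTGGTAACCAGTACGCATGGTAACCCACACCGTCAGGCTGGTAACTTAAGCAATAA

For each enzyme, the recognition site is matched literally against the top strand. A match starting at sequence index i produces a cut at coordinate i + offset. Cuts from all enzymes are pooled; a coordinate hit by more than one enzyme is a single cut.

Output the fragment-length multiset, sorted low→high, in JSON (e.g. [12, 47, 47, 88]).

Site scan:
  DwuIII (TGGTAAC, off=3): starts [0, 61, 128, 155, 171, 192] → cuts [3, 64, 131, 158, 174, 195]
  LmaX (CCACA, off=2): starts [8, 53, 140, 178] → cuts [10, 55, 142, 180]
  FykI (GAAGATAG, off=3): starts [38, 79, 91, 115] → cuts [41, 82, 94, 118]
  HnxV (CCGT, off=4): starts [17, 48, 73, 102, 109, 136, 149, 183] → cuts [21, 52, 77, 106, 113, 140, 153, 187]

All cut coordinates (distinct, sorted): [3, 10, 21, 41, 52, 55, 64, 77, 82, 94, 106, 113, 118, 131, 140, 142, 153, 158, 174, 180, 187, 195]

Fragments:
  3→10: 7 bp
  10→21: 11 bp
  21→41: 20 bp
  41→52: 11 bp
  52→55: 3 bp
  55→64: 9 bp
  64→77: 13 bp
  77→82: 5 bp
  82→94: 12 bp
  94→106: 12 bp
  106→113: 7 bp
  113→118: 5 bp
  118→131: 13 bp
  131→140: 9 bp
  140→142: 2 bp
  142→153: 11 bp
  153→158: 5 bp
  158→174: 16 bp
  174→180: 6 bp
  180→187: 7 bp
  187→195: 8 bp
  195→3 (wrap): 210-195+3 = 18 bp

[2,3,5,5,5,6,7,7,7,8,9,9,11,11,11,12,12,13,13,16,18,20]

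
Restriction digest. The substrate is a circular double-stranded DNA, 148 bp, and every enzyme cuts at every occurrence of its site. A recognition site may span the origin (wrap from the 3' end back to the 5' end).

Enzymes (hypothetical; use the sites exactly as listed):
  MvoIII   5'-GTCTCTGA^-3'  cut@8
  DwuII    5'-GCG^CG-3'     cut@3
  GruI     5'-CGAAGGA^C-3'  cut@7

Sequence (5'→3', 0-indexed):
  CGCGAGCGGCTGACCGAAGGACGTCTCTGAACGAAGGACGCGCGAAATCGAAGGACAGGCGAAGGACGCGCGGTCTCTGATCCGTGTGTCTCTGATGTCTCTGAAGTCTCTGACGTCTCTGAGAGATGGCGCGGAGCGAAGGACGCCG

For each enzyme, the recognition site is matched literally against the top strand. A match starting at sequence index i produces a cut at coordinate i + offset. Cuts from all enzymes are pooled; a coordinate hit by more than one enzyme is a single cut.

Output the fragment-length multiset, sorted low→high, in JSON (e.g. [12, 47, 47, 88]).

Scan for sites:
  MvoIII (GTCTCTGA, off=8): starts [22, 72, 87, 96, 105, 114] → cuts [30, 80, 95, 104, 113, 122]
  DwuII (GCGCG, off=3): starts [39, 67, 128, 147] → cuts [2, 42, 70, 131]
  GruI (CGAAGGAC, off=7): starts [14, 31, 48, 59, 136] → cuts [21, 38, 55, 66, 143]

Pooled cuts: [2, 21, 30, 38, 42, 55, 66, 70, 80, 95, 104, 113, 122, 131, 143]

Fragments:
  2→21: 19 bp
  21→30: 9 bp
  30→38: 8 bp
  38→42: 4 bp
  42→55: 13 bp
  55→66: 11 bp
  66→70: 4 bp
  70→80: 10 bp
  80→95: 15 bp
  95→104: 9 bp
  104→113: 9 bp
  113→122: 9 bp
  122→131: 9 bp
  131→143: 12 bp
  143→2 (wrap): 148-143+2 = 7 bp

[4,4,7,8,9,9,9,9,9,10,11,12,13,15,19]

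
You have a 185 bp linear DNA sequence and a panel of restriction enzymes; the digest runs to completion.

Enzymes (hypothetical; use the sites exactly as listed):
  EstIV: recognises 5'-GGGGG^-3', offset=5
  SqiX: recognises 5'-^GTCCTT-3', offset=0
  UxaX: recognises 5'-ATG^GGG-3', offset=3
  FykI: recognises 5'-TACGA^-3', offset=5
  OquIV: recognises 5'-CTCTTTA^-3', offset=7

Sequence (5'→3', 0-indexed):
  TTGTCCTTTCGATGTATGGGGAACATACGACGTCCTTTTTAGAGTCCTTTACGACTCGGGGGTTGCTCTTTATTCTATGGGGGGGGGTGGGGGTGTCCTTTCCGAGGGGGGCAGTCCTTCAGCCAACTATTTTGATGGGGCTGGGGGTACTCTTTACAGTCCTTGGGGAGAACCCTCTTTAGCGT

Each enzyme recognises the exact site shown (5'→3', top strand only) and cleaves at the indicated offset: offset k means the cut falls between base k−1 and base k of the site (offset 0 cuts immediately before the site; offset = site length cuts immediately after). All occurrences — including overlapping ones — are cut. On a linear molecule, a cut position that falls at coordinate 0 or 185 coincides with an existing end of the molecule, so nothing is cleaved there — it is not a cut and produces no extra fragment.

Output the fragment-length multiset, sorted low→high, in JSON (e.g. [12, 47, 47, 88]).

[1,1,1,1,1,1,1,2,2,2,4,4,6,7,8,9,10,10,11,12,12,16,16,23,24]

Scan for sites:
  EstIV (GGGGG, off=5): starts [57, 78, 79, 80, 81, 82, 88, 105, 106, 142] → cuts [62, 83, 84, 85, 86, 87, 93, 110, 111, 147]
  SqiX (GTCCTT, off=0): starts [2, 31, 43, 94, 113, 158] → cuts [2, 31, 43, 94, 113, 158]
  UxaX (ATGGGG, off=3): starts [15, 76, 134] → cuts [18, 79, 137]
  FykI (TACGA, off=5): starts [25, 49] → cuts [30, 54]
  OquIV (CTCTTTA, off=7): starts [65, 149, 174] → cuts [72, 156, 181]

Pooled cuts: [2, 18, 30, 31, 43, 54, 62, 72, 79, 83, 84, 85, 86, 87, 93, 94, 110, 111, 113, 137, 147, 156, 158, 181]

Fragment lengths:
  [0,2): 2 bp
  [2,18): 16 bp
  [18,30): 12 bp
  [30,31): 1 bp
  [31,43): 12 bp
  [43,54): 11 bp
  [54,62): 8 bp
  [62,72): 10 bp
  [72,79): 7 bp
  [79,83): 4 bp
  [83,84): 1 bp
  [84,85): 1 bp
  [85,86): 1 bp
  [86,87): 1 bp
  [87,93): 6 bp
  [93,94): 1 bp
  [94,110): 16 bp
  [110,111): 1 bp
  [111,113): 2 bp
  [113,137): 24 bp
  [137,147): 10 bp
  [147,156): 9 bp
  [156,158): 2 bp
  [158,181): 23 bp
  [181,185): 4 bp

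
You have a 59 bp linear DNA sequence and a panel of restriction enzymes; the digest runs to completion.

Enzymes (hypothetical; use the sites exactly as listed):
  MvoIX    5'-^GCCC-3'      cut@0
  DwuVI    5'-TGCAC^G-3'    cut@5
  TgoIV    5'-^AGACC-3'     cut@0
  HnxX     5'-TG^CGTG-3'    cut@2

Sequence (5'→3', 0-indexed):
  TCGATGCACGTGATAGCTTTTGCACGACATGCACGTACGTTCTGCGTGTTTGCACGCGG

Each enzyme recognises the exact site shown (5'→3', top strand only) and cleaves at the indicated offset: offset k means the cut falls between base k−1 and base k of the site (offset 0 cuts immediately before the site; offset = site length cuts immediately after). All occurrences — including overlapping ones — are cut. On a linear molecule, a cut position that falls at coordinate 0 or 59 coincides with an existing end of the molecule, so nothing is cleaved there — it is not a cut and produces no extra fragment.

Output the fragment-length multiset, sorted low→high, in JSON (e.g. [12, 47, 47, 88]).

[4,9,9,10,11,16]

Per-enzyme occurrences:
  MvoIX (GCCC, off=0): no sites
  DwuVI (TGCACG, off=5): starts [4, 20, 29, 50] → cuts [9, 25, 34, 55]
  TgoIV (AGACC, off=0): no sites
  HnxX (TGCGTG, off=2): starts [42] → cuts [44]

Pooled cuts: [9, 25, 34, 44, 55]

Fragment lengths:
  [0,9): 9 bp
  [9,25): 16 bp
  [25,34): 9 bp
  [34,44): 10 bp
  [44,55): 11 bp
  [55,59): 4 bp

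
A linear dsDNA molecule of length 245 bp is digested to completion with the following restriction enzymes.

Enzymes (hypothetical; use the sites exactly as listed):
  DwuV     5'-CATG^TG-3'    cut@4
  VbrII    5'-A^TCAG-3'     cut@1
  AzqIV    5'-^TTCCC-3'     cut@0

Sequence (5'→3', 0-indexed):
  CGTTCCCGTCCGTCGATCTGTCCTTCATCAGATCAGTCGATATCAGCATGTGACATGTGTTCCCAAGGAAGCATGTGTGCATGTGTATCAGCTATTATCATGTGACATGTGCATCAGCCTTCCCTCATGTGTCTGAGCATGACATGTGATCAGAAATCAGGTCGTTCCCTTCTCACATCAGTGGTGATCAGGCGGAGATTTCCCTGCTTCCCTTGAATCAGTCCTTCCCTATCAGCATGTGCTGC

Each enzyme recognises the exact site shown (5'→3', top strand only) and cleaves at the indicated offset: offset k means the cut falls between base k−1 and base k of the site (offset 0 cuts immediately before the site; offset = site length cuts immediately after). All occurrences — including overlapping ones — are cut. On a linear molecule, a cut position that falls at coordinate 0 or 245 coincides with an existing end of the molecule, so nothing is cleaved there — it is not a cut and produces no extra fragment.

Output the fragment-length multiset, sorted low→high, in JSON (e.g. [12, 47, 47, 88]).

Per-enzyme occurrences:
  DwuV CATGTG/4: at [46, 53, 71, 79, 98, 105, 125, 142, 235] ⇒ [50, 57, 75, 83, 102, 109, 129, 146, 239]
  VbrII ATCAG/1: at [26, 31, 41, 86, 112, 148, 155, 176, 186, 216, 230] ⇒ [27, 32, 42, 87, 113, 149, 156, 177, 187, 217, 231]
  AzqIV TTCCC/0: at [2, 59, 119, 164, 199, 207, 224] ⇒ [2, 59, 119, 164, 199, 207, 224]

Pooled cuts: [2, 27, 32, 42, 50, 57, 59, 75, 83, 87, 102, 109, 113, 119, 129, 146, 149, 156, 164, 177, 187, 199, 207, 217, 224, 231, 239]

Fragment lengths:
  [0,2): 2 bp
  [2,27): 25 bp
  [27,32): 5 bp
  [32,42): 10 bp
  [42,50): 8 bp
  [50,57): 7 bp
  [57,59): 2 bp
  [59,75): 16 bp
  [75,83): 8 bp
  [83,87): 4 bp
  [87,102): 15 bp
  [102,109): 7 bp
  [109,113): 4 bp
  [113,119): 6 bp
  [119,129): 10 bp
  [129,146): 17 bp
  [146,149): 3 bp
  [149,156): 7 bp
  [156,164): 8 bp
  [164,177): 13 bp
  [177,187): 10 bp
  [187,199): 12 bp
  [199,207): 8 bp
  [207,217): 10 bp
  [217,224): 7 bp
  [224,231): 7 bp
  [231,239): 8 bp
  [239,245): 6 bp

[2,2,3,4,4,5,6,6,7,7,7,7,7,8,8,8,8,8,10,10,10,10,12,13,15,16,17,25]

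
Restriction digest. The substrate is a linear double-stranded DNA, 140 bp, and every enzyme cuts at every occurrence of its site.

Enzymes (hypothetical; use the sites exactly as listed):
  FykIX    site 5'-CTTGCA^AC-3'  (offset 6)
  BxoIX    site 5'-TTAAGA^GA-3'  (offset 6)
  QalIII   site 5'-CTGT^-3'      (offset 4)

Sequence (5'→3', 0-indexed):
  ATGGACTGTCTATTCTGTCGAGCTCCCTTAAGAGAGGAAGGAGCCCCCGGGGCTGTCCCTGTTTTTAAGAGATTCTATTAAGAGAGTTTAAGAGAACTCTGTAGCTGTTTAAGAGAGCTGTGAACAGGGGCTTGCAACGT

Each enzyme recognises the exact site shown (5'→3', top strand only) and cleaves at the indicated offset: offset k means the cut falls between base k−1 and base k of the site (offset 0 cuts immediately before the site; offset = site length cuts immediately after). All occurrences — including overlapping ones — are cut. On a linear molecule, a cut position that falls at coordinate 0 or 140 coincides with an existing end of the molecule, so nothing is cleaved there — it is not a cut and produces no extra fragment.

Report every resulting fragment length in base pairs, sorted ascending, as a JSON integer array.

Per-enzyme occurrences:
  FykIX (CTTGCAAC, off=6): starts [130] → cuts [136]
  BxoIX (TTAAGAGA, off=6): starts [27, 64, 77, 87, 108] → cuts [33, 70, 83, 93, 114]
  QalIII (CTGT, off=4): starts [5, 14, 52, 58, 98, 104, 117] → cuts [9, 18, 56, 62, 102, 108, 121]

All cut coordinates (distinct, sorted): [9, 18, 33, 56, 62, 70, 83, 93, 102, 108, 114, 121, 136]

Fragments:
  [0,9): 9 bp
  [9,18): 9 bp
  [18,33): 15 bp
  [33,56): 23 bp
  [56,62): 6 bp
  [62,70): 8 bp
  [70,83): 13 bp
  [83,93): 10 bp
  [93,102): 9 bp
  [102,108): 6 bp
  [108,114): 6 bp
  [114,121): 7 bp
  [121,136): 15 bp
  [136,140): 4 bp

[4,6,6,6,7,8,9,9,9,10,13,15,15,23]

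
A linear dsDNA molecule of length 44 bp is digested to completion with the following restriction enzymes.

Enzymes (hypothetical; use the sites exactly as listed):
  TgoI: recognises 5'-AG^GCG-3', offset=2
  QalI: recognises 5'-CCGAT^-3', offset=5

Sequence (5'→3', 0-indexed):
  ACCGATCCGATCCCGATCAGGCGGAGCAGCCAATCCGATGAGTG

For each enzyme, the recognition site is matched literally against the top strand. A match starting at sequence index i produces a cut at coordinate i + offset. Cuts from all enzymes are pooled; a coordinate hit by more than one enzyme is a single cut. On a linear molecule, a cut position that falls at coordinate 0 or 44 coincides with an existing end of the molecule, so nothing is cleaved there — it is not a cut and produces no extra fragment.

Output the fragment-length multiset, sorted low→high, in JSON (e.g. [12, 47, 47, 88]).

[3,5,5,6,6,19]

Site scan:
  TgoI AGGCG/2: at [18] ⇒ [20]
  QalI CCGAT/5: at [1, 6, 12, 34] ⇒ [6, 11, 17, 39]

All cut coordinates (distinct, sorted): [6, 11, 17, 20, 39]

Fragments:
  [0,6): 6 bp
  [6,11): 5 bp
  [11,17): 6 bp
  [17,20): 3 bp
  [20,39): 19 bp
  [39,44): 5 bp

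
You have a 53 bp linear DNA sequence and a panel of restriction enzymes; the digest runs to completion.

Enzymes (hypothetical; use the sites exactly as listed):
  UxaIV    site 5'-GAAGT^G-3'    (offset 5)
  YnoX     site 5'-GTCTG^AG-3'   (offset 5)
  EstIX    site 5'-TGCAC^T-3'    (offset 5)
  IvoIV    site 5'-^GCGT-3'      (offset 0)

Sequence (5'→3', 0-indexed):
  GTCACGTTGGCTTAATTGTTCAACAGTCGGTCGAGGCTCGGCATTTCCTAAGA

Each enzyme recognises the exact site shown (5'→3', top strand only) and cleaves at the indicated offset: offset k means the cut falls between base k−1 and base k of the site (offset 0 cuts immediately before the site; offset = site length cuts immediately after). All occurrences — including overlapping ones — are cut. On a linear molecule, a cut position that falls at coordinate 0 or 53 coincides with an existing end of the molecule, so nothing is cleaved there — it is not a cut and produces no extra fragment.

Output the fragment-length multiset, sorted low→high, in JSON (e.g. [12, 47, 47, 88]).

[53]

Scan for sites:
  UxaIV (GAAGTG, off=5): no sites
  YnoX (GTCTGAG, off=5): no sites
  EstIX (TGCACT, off=5): no sites
  IvoIV (GCGT, off=0): no sites

Pooled cuts: ∅

Fragments:
  no cuts → one linear fragment of 53 bp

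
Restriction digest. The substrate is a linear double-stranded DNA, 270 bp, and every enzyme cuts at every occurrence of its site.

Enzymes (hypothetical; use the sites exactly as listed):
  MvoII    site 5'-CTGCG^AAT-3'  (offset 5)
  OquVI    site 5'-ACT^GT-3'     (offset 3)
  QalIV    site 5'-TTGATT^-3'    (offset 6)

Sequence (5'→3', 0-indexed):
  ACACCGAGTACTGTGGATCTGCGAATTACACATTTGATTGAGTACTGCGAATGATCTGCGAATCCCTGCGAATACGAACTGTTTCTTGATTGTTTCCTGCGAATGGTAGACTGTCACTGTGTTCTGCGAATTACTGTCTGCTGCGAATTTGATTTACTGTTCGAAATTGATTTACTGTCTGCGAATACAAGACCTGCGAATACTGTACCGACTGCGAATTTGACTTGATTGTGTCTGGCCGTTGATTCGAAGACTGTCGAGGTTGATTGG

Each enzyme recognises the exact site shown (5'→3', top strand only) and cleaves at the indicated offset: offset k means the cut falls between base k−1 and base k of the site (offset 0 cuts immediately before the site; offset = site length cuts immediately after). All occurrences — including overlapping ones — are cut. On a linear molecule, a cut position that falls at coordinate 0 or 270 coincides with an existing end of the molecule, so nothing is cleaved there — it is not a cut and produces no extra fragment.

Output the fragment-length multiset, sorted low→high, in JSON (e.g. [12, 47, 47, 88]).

Per-enzyme occurrences:
  MvoII (CTGCGAAT, off=5): starts [18, 44, 55, 65, 96, 123, 140, 178, 193, 211] → cuts [23, 49, 60, 70, 101, 128, 145, 183, 198, 216]
  OquVI (ACTGT, off=3): starts [9, 77, 109, 115, 132, 155, 173, 201, 252] → cuts [12, 80, 112, 118, 135, 158, 176, 204, 255]
  QalIV (TTGATT, off=6): starts [33, 85, 148, 166, 224, 241, 262] → cuts [39, 91, 154, 172, 230, 247, 268]

Pooled cuts: [12, 23, 39, 49, 60, 70, 80, 91, 101, 112, 118, 128, 135, 145, 154, 158, 172, 176, 183, 198, 204, 216, 230, 247, 255, 268]

Fragment lengths:
  [0,12): 12 bp
  [12,23): 11 bp
  [23,39): 16 bp
  [39,49): 10 bp
  [49,60): 11 bp
  [60,70): 10 bp
  [70,80): 10 bp
  [80,91): 11 bp
  [91,101): 10 bp
  [101,112): 11 bp
  [112,118): 6 bp
  [118,128): 10 bp
  [128,135): 7 bp
  [135,145): 10 bp
  [145,154): 9 bp
  [154,158): 4 bp
  [158,172): 14 bp
  [172,176): 4 bp
  [176,183): 7 bp
  [183,198): 15 bp
  [198,204): 6 bp
  [204,216): 12 bp
  [216,230): 14 bp
  [230,247): 17 bp
  [247,255): 8 bp
  [255,268): 13 bp
  [268,270): 2 bp

[2,4,4,6,6,7,7,8,9,10,10,10,10,10,10,11,11,11,11,12,12,13,14,14,15,16,17]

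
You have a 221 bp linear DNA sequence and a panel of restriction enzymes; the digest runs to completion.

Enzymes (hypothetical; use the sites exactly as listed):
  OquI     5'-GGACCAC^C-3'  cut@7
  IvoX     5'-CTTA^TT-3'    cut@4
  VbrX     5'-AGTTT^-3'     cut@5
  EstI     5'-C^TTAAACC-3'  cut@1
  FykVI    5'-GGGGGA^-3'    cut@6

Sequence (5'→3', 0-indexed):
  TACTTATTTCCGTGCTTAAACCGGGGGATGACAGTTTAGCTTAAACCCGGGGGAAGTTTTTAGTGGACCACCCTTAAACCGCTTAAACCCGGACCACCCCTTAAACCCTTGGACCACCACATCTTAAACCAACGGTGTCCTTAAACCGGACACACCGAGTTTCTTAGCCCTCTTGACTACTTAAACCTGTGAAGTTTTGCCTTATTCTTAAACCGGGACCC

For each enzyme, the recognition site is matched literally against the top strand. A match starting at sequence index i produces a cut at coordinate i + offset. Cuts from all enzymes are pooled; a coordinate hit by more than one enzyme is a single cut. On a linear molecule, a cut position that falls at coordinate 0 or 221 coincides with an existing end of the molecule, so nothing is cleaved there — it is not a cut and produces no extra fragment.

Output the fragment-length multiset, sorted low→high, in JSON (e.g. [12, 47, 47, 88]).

Site scan:
  OquI (GGACCACC, off=7): starts [64, 90, 110] → cuts [71, 97, 117]
  IvoX (CTTATT, off=4): starts [2, 200] → cuts [6, 204]
  VbrX (AGTTT, off=5): starts [32, 54, 157, 192] → cuts [37, 59, 162, 197]
  EstI (CTTAAACC, off=1): starts [14, 39, 72, 81, 99, 122, 139, 179, 206] → cuts [15, 40, 73, 82, 100, 123, 140, 180, 207]
  FykVI (GGGGGA, off=6): starts [22, 48] → cuts [28, 54]

All cut coordinates (distinct, sorted): [6, 15, 28, 37, 40, 54, 59, 71, 73, 82, 97, 100, 117, 123, 140, 162, 180, 197, 204, 207]

Fragment lengths:
  [0,6): 6 bp
  [6,15): 9 bp
  [15,28): 13 bp
  [28,37): 9 bp
  [37,40): 3 bp
  [40,54): 14 bp
  [54,59): 5 bp
  [59,71): 12 bp
  [71,73): 2 bp
  [73,82): 9 bp
  [82,97): 15 bp
  [97,100): 3 bp
  [100,117): 17 bp
  [117,123): 6 bp
  [123,140): 17 bp
  [140,162): 22 bp
  [162,180): 18 bp
  [180,197): 17 bp
  [197,204): 7 bp
  [204,207): 3 bp
  [207,221): 14 bp

[2,3,3,3,5,6,6,7,9,9,9,12,13,14,14,15,17,17,17,18,22]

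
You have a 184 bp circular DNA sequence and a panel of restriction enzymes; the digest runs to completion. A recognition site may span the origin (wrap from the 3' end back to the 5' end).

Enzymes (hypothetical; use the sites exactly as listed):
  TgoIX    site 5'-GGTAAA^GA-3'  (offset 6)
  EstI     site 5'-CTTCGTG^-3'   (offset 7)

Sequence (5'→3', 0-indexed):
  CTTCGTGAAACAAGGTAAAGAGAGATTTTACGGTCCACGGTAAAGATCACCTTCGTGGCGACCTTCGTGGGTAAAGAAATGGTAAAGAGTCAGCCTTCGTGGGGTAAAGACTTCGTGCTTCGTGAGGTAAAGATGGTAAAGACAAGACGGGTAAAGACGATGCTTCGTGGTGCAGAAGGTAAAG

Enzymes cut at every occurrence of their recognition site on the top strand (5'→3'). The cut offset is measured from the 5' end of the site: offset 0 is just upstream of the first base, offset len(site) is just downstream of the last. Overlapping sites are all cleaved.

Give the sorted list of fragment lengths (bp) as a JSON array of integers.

[6,7,7,7,9,9,11,12,12,13,14,15,15,22,25]

Per-enzyme occurrences:
  TgoIX (GGTAAAGA, off=6): starts [13, 38, 69, 80, 102, 125, 134, 149] → cuts [19, 44, 75, 86, 108, 131, 140, 155]
  EstI (CTTCGTG, off=7): starts [0, 50, 62, 94, 110, 117, 162] → cuts [7, 57, 69, 101, 117, 124, 169]

Pooled cuts: [7, 19, 44, 57, 69, 75, 86, 101, 108, 117, 124, 131, 140, 155, 169]

Fragments:
  7→19: 12 bp
  19→44: 25 bp
  44→57: 13 bp
  57→69: 12 bp
  69→75: 6 bp
  75→86: 11 bp
  86→101: 15 bp
  101→108: 7 bp
  108→117: 9 bp
  117→124: 7 bp
  124→131: 7 bp
  131→140: 9 bp
  140→155: 15 bp
  155→169: 14 bp
  169→7 (wrap): 184-169+7 = 22 bp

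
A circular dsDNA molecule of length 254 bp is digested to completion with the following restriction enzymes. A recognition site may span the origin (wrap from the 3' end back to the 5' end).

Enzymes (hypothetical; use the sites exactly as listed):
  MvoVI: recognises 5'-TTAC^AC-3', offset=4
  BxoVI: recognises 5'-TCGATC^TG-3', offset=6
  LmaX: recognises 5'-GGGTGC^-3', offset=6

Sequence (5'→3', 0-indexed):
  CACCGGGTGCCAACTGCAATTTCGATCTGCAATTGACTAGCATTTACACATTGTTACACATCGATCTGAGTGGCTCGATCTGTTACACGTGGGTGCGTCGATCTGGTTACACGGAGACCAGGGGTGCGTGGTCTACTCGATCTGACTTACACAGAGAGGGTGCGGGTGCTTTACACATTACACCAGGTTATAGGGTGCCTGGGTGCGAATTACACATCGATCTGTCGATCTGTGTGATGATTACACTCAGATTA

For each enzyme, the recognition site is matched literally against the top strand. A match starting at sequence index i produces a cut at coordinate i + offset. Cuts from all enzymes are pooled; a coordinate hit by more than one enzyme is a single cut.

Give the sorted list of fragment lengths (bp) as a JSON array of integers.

[5,6,6,7,7,7,7,8,8,8,9,9,9,10,10,11,13,14,14,15,17,17,17,20]

Per-enzyme occurrences:
  MvoVI TTACAC/4: at [43, 53, 82, 106, 146, 170, 177, 209, 240, 251] ⇒ [1, 47, 57, 86, 110, 150, 174, 181, 213, 244]
  BxoVI TCGATCTG/6: at [21, 60, 74, 97, 136, 216, 224] ⇒ [27, 66, 80, 103, 142, 222, 230]
  LmaX GGGTGC/6: at [4, 90, 121, 157, 163, 192, 200] ⇒ [10, 96, 127, 163, 169, 198, 206]

All cut coordinates (distinct, sorted): [1, 10, 27, 47, 57, 66, 80, 86, 96, 103, 110, 127, 142, 150, 163, 169, 174, 181, 198, 206, 213, 222, 230, 244]

Fragment lengths:
  1→10: 9 bp
  10→27: 17 bp
  27→47: 20 bp
  47→57: 10 bp
  57→66: 9 bp
  66→80: 14 bp
  80→86: 6 bp
  86→96: 10 bp
  96→103: 7 bp
  103→110: 7 bp
  110→127: 17 bp
  127→142: 15 bp
  142→150: 8 bp
  150→163: 13 bp
  163→169: 6 bp
  169→174: 5 bp
  174→181: 7 bp
  181→198: 17 bp
  198→206: 8 bp
  206→213: 7 bp
  213→222: 9 bp
  222→230: 8 bp
  230→244: 14 bp
  244→1 (wrap): 254-244+1 = 11 bp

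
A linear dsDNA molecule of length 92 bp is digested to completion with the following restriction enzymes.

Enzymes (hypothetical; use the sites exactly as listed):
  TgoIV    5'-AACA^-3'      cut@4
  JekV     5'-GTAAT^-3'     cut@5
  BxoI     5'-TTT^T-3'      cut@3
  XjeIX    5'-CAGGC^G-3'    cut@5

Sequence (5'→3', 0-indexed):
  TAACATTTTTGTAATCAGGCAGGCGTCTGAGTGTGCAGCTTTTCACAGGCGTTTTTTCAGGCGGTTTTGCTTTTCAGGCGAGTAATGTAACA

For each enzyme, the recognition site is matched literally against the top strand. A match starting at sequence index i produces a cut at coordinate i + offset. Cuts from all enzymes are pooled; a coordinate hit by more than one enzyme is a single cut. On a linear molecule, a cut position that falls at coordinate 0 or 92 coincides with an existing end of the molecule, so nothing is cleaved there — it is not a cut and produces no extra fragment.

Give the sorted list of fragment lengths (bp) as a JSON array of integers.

Site scan:
  TgoIV (AACA, off=4): starts [1, 88] → cuts [5] (position 92 is a terminus of the linear molecule — no cut)
  JekV (GTAAT, off=5): starts [10, 81] → cuts [15, 86]
  BxoI (TTTT, off=3): starts [5, 6, 39, 51, 52, 53, 64, 70] → cuts [8, 9, 42, 54, 55, 56, 67, 73]
  XjeIX (CAGGCG, off=5): starts [19, 45, 57, 74] → cuts [24, 50, 62, 79]

All cut coordinates (distinct, sorted): [5, 8, 9, 15, 24, 42, 50, 54, 55, 56, 62, 67, 73, 79, 86]

Fragment lengths:
  [0,5): 5 bp
  [5,8): 3 bp
  [8,9): 1 bp
  [9,15): 6 bp
  [15,24): 9 bp
  [24,42): 18 bp
  [42,50): 8 bp
  [50,54): 4 bp
  [54,55): 1 bp
  [55,56): 1 bp
  [56,62): 6 bp
  [62,67): 5 bp
  [67,73): 6 bp
  [73,79): 6 bp
  [79,86): 7 bp
  [86,92): 6 bp

[1,1,1,3,4,5,5,6,6,6,6,6,7,8,9,18]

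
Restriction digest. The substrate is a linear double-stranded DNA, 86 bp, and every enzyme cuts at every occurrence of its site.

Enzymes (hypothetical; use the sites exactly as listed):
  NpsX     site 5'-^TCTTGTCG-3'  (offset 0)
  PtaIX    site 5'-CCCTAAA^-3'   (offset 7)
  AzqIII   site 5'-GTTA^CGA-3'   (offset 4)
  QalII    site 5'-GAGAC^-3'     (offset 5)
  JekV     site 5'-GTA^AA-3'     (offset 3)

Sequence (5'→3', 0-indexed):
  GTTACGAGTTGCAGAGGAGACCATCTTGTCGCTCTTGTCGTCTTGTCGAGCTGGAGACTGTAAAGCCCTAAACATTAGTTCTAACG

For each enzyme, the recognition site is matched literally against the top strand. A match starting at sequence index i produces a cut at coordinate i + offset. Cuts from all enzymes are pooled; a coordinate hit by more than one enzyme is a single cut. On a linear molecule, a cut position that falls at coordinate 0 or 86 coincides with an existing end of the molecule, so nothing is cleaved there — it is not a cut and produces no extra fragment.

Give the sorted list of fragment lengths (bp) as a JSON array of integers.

[2,4,4,8,9,10,14,17,18]

Scan for sites:
  NpsX (TCTTGTCG, off=0): starts [23, 32, 40] → cuts [23, 32, 40]
  PtaIX (CCCTAAA, off=7): starts [65] → cuts [72]
  AzqIII (GTTACGA, off=4): starts [0] → cuts [4]
  QalII (GAGAC, off=5): starts [16, 53] → cuts [21, 58]
  JekV (GTAAA, off=3): starts [59] → cuts [62]

Pooled cuts: [4, 21, 23, 32, 40, 58, 62, 72]

Fragments:
  [0,4): 4 bp
  [4,21): 17 bp
  [21,23): 2 bp
  [23,32): 9 bp
  [32,40): 8 bp
  [40,58): 18 bp
  [58,62): 4 bp
  [62,72): 10 bp
  [72,86): 14 bp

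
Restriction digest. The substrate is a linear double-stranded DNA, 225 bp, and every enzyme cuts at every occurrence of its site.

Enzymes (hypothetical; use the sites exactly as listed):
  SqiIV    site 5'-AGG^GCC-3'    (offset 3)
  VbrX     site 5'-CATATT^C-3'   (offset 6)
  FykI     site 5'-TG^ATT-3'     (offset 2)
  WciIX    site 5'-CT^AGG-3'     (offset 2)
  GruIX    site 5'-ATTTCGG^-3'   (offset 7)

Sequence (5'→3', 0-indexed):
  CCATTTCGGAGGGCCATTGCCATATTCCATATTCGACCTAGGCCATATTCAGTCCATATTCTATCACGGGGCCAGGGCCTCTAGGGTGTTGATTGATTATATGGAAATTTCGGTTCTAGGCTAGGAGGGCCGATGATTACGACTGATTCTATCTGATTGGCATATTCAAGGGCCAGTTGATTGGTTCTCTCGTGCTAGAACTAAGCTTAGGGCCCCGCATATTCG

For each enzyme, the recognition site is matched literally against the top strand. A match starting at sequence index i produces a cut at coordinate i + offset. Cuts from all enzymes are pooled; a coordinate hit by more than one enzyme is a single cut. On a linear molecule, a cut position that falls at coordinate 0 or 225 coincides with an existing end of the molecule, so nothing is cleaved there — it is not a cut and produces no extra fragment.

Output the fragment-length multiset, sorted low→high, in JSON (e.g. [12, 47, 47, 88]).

[2,3,4,4,5,5,6,6,6,7,7,8,9,9,10,10,10,11,11,12,14,16,18,32]

Site scan:
  SqiIV AGGGCC/3: at [9, 73, 125, 168, 208] ⇒ [12, 76, 128, 171, 211]
  VbrX CATATTC/6: at [20, 27, 43, 54, 160, 217] ⇒ [26, 33, 49, 60, 166, 223]
  FykI TGATT/2: at [89, 93, 133, 143, 153, 177] ⇒ [91, 95, 135, 145, 155, 179]
  WciIX CTAGG/2: at [37, 80, 115, 120] ⇒ [39, 82, 117, 122]
  GruIX ATTTCGG/7: at [2, 106] ⇒ [9, 113]

All cut coordinates (distinct, sorted): [9, 12, 26, 33, 39, 49, 60, 76, 82, 91, 95, 113, 117, 122, 128, 135, 145, 155, 166, 171, 179, 211, 223]

Fragment lengths:
  [0,9): 9 bp
  [9,12): 3 bp
  [12,26): 14 bp
  [26,33): 7 bp
  [33,39): 6 bp
  [39,49): 10 bp
  [49,60): 11 bp
  [60,76): 16 bp
  [76,82): 6 bp
  [82,91): 9 bp
  [91,95): 4 bp
  [95,113): 18 bp
  [113,117): 4 bp
  [117,122): 5 bp
  [122,128): 6 bp
  [128,135): 7 bp
  [135,145): 10 bp
  [145,155): 10 bp
  [155,166): 11 bp
  [166,171): 5 bp
  [171,179): 8 bp
  [179,211): 32 bp
  [211,223): 12 bp
  [223,225): 2 bp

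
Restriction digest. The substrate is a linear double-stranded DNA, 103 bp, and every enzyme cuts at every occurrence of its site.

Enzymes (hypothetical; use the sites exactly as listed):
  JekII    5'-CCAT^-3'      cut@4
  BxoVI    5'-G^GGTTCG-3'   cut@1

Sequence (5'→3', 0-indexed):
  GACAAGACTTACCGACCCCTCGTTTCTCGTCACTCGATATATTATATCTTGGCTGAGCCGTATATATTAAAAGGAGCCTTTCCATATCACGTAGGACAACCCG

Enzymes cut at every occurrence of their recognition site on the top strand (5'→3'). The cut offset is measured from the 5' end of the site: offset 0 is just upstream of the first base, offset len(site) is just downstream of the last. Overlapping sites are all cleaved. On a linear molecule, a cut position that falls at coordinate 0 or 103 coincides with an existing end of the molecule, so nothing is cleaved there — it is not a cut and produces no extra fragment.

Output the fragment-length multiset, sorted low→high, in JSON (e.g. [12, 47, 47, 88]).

Per-enzyme occurrences:
  JekII (CCAT, off=4): starts [81] → cuts [85]
  BxoVI (GGGTTCG, off=1): no sites

All cut coordinates (distinct, sorted): [85]

Fragments:
  [0,85): 85 bp
  [85,103): 18 bp

[18,85]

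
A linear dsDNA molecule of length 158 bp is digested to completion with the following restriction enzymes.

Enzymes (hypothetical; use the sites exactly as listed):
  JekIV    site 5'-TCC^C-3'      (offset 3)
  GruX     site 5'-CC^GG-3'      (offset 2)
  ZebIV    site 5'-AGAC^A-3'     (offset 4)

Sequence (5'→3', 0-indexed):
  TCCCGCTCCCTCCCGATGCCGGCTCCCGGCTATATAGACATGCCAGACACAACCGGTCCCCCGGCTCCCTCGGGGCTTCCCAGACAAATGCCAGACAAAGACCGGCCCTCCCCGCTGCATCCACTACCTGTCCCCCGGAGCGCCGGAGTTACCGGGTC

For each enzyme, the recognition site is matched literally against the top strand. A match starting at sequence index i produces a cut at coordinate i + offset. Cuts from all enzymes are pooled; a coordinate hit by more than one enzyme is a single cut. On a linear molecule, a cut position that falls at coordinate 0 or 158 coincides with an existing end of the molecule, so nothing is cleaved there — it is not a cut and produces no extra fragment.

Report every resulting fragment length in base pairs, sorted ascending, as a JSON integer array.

[1,3,3,3,4,5,5,5,6,6,6,6,7,7,8,8,9,9,11,12,12,22]

Site scan:
  JekIV TCCC/3: at [0, 6, 10, 23, 56, 65, 77, 108, 130] ⇒ [3, 9, 13, 26, 59, 68, 80, 111, 133]
  GruX CCGG/2: at [18, 25, 52, 60, 101, 134, 142, 151] ⇒ [20, 27, 54, 62, 103, 136, 144, 153]
  ZebIV AGACA/4: at [35, 44, 81, 92] ⇒ [39, 48, 85, 96]

All cut coordinates (distinct, sorted): [3, 9, 13, 20, 26, 27, 39, 48, 54, 59, 62, 68, 80, 85, 96, 103, 111, 133, 136, 144, 153]

Fragments:
  [0,3): 3 bp
  [3,9): 6 bp
  [9,13): 4 bp
  [13,20): 7 bp
  [20,26): 6 bp
  [26,27): 1 bp
  [27,39): 12 bp
  [39,48): 9 bp
  [48,54): 6 bp
  [54,59): 5 bp
  [59,62): 3 bp
  [62,68): 6 bp
  [68,80): 12 bp
  [80,85): 5 bp
  [85,96): 11 bp
  [96,103): 7 bp
  [103,111): 8 bp
  [111,133): 22 bp
  [133,136): 3 bp
  [136,144): 8 bp
  [144,153): 9 bp
  [153,158): 5 bp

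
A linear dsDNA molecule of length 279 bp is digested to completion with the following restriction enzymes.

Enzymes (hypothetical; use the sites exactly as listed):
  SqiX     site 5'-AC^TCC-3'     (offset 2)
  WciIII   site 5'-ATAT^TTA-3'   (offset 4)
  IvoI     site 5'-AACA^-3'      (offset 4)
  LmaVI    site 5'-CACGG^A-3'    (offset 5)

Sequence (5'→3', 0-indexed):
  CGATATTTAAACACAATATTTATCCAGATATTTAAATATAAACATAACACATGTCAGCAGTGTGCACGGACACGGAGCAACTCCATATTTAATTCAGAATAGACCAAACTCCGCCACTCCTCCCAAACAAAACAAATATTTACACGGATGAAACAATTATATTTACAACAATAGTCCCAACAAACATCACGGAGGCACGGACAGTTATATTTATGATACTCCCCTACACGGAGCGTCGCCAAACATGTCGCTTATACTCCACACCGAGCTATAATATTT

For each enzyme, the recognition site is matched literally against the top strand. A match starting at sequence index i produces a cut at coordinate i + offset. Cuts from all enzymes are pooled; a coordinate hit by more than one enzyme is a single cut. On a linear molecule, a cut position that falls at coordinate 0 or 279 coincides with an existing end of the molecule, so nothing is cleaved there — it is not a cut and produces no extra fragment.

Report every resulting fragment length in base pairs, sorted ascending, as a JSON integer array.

Site scan:
  SqiX ACTCC/2: at [79, 107, 115, 217, 255] ⇒ [81, 109, 117, 219, 257]
  WciIII ATATTTA/4: at [2, 15, 27, 84, 135, 158, 206] ⇒ [6, 19, 31, 88, 139, 162, 210]
  IvoI AACA/4: at [9, 40, 45, 125, 130, 151, 166, 178, 182, 241] ⇒ [13, 44, 49, 129, 134, 155, 170, 182, 186, 245]
  LmaVI CACGGA/5: at [64, 70, 142, 187, 195, 226] ⇒ [69, 75, 147, 192, 200, 231]

Pooled cuts: [6, 13, 19, 31, 44, 49, 69, 75, 81, 88, 109, 117, 129, 134, 139, 147, 155, 162, 170, 182, 186, 192, 200, 210, 219, 231, 245, 257]

Fragments:
  [0,6): 6 bp
  [6,13): 7 bp
  [13,19): 6 bp
  [19,31): 12 bp
  [31,44): 13 bp
  [44,49): 5 bp
  [49,69): 20 bp
  [69,75): 6 bp
  [75,81): 6 bp
  [81,88): 7 bp
  [88,109): 21 bp
  [109,117): 8 bp
  [117,129): 12 bp
  [129,134): 5 bp
  [134,139): 5 bp
  [139,147): 8 bp
  [147,155): 8 bp
  [155,162): 7 bp
  [162,170): 8 bp
  [170,182): 12 bp
  [182,186): 4 bp
  [186,192): 6 bp
  [192,200): 8 bp
  [200,210): 10 bp
  [210,219): 9 bp
  [219,231): 12 bp
  [231,245): 14 bp
  [245,257): 12 bp
  [257,279): 22 bp

[4,5,5,5,6,6,6,6,6,7,7,7,8,8,8,8,8,9,10,12,12,12,12,12,13,14,20,21,22]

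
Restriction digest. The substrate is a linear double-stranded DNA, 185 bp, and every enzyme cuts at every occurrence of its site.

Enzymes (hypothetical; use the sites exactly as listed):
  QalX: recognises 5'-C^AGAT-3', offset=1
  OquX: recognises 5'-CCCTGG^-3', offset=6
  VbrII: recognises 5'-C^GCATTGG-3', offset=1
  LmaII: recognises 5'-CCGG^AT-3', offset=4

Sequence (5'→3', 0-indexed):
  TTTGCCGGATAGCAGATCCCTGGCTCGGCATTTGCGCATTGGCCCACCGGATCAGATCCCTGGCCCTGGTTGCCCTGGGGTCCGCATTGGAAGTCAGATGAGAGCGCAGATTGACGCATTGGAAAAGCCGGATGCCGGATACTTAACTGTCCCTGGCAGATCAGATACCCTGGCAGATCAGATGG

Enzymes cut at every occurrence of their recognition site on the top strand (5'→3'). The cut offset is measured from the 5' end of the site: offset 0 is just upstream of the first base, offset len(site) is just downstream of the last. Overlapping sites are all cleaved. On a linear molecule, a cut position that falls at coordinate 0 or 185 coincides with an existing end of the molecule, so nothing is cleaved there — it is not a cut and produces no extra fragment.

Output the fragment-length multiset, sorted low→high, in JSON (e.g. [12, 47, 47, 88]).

Per-enzyme occurrences:
  QalX CAGAT/1: at [12, 52, 94, 106, 156, 161, 173, 178] ⇒ [13, 53, 95, 107, 157, 162, 174, 179]
  OquX CCCTGG/6: at [17, 57, 63, 72, 150, 167] ⇒ [23, 63, 69, 78, 156, 173]
  VbrII CGCATTGG/1: at [34, 82, 114] ⇒ [35, 83, 115]
  LmaII CCGGAT/4: at [4, 46, 127, 134] ⇒ [8, 50, 131, 138]

Pooled cuts: [8, 13, 23, 35, 50, 53, 63, 69, 78, 83, 95, 107, 115, 131, 138, 156, 157, 162, 173, 174, 179]

Fragment lengths:
  [0,8): 8 bp
  [8,13): 5 bp
  [13,23): 10 bp
  [23,35): 12 bp
  [35,50): 15 bp
  [50,53): 3 bp
  [53,63): 10 bp
  [63,69): 6 bp
  [69,78): 9 bp
  [78,83): 5 bp
  [83,95): 12 bp
  [95,107): 12 bp
  [107,115): 8 bp
  [115,131): 16 bp
  [131,138): 7 bp
  [138,156): 18 bp
  [156,157): 1 bp
  [157,162): 5 bp
  [162,173): 11 bp
  [173,174): 1 bp
  [174,179): 5 bp
  [179,185): 6 bp

[1,1,3,5,5,5,5,6,6,7,8,8,9,10,10,11,12,12,12,15,16,18]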